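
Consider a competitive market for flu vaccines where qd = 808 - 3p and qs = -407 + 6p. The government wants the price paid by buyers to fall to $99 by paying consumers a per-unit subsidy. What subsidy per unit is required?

At a buyer price of 99, quantity demanded is 808 − 3·99 = 511.
Sellers supply 511 only when they receive ps with -407 + 6·ps = 511, i.e. ps = 153.
s = ps − pb = 153 − 99 = 54.

Required subsidy s = $54 per unit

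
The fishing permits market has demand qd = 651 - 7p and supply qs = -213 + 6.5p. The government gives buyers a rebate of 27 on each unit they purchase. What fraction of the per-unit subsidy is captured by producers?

Pre-subsidy: 651 - 7p = -213 + 6.5p gives p* = 64, q* = 203.
With the rebate, buyers effectively pay pb = ps − 27, where ps is the price sellers receive.
Demand in terms of ps becomes qd = 651 − 7(ps − 27) = 840 - 7ps. Setting this equal to supply: 840 - 7ps = -213 + 6.5ps, so ps = 78.
Buyers pay pb = 78 − 27 = 51; q' = -213 + 6.5·78 = 294.
Buyers' price falls by p* − pb = 64 − 51 = 13; sellers' price rises by ps − p* = 78 − 64 = 14.
So producers capture 14/27 = 14/27 of each unit of subsidy.

Producer share = 14/27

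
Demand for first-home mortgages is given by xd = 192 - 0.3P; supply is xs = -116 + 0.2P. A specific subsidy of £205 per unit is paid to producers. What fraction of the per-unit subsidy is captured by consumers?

Consumer share = 0.4

Pre-subsidy: 192 - 0.3P = -116 + 0.2P gives P* = 616, x* = 7.2.
With the subsidy, sellers receive Ps = Pb + 205 for each unit, where Pb is the price buyers pay.
Supply in terms of Pb becomes xs = -116 + 0.2(Pb + 205) = -75 + 0.2Pb. Setting this equal to demand: 192 - 0.3Pb = -75 + 0.2Pb, so Pb = 534.
Sellers receive Ps = 534 + 205 = 739; x' = 192 − 0.3·534 = 31.8.
Buyers' price falls by P* − Pb = 616 − 534 = 82; sellers' price rises by Ps − P* = 739 − 616 = 123.
So consumers capture 82/205 = 0.4 of each unit of subsidy.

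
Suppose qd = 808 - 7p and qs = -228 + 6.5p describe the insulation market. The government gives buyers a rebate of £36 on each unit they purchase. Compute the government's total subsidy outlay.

Government cost = 42352/3

Pre-subsidy: 808 - 7p = -228 + 6.5p gives p* = 2072/27, q* = 7312/27.
With the rebate, buyers effectively pay pb = ps − 36, where ps is the price sellers receive.
Demand in terms of ps becomes qd = 808 − 7(ps − 36) = 1060 - 7ps. Setting this equal to supply: 1060 - 7ps = -228 + 6.5ps, so ps = 2576/27.
Buyers pay pb = 2576/27 − 36 = 1604/27; q' = -228 + 6.5·(2576/27) = 10588/27.
Government outlay = subsidy × quantity = 36 × 10588/27 = 42352/3.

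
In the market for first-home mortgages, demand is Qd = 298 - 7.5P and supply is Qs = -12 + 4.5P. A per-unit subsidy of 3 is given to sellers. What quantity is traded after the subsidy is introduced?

Pre-subsidy: 298 - 7.5P = -12 + 4.5P gives P* = 155/6, Q* = 104.25.
With the subsidy, sellers receive Ps = Pb + 3 for each unit, where Pb is the price buyers pay.
Supply in terms of Pb becomes Qs = -12 + 4.5(Pb + 3) = 1.5 + 4.5Pb. Setting this equal to demand: 298 - 7.5Pb = 1.5 + 4.5Pb, so Pb = 593/24.
Sellers receive Ps = 593/24 + 3 = 665/24; Q' = 298 − 7.5·(593/24) = 112.6875.

Q' = 112.6875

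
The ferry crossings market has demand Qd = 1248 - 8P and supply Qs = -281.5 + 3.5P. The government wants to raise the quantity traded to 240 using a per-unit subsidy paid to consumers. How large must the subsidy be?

At Q = 240, invert demand for the buyer price: Pb = (1248 − 240)/8 = 126; invert supply for the seller price: Ps = (240 − (-281.5))/3.5 = 149.
The subsidy must fill the gap: s = Ps − Pb = 149 − 126 = 23.

Required subsidy s = 23 per unit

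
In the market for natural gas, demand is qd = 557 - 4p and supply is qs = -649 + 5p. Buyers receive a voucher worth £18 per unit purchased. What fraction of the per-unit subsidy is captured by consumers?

Consumer share = 5/9

Pre-subsidy: 557 - 4p = -649 + 5p gives p* = 134, q* = 21.
With the rebate, buyers effectively pay pb = ps − 18, where ps is the price sellers receive.
Demand in terms of ps becomes qd = 557 − 4(ps − 18) = 629 - 4ps. Setting this equal to supply: 629 - 4ps = -649 + 5ps, so ps = 142.
Buyers pay pb = 142 − 18 = 124; q' = -649 + 5·142 = 61.
Buyers' price falls by p* − pb = 134 − 124 = 10; sellers' price rises by ps − p* = 142 − 134 = 8.
So consumers capture 10/18 = 5/9 of each unit of subsidy.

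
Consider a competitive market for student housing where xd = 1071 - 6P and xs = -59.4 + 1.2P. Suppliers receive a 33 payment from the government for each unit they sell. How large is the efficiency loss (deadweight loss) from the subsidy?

Pre-subsidy: 1071 - 6P = -59.4 + 1.2P gives P* = 157, x* = 129.
With the subsidy, sellers receive Ps = Pb + 33 for each unit, where Pb is the price buyers pay.
Supply in terms of Pb becomes xs = -59.4 + 1.2(Pb + 33) = -19.8 + 1.2Pb. Setting this equal to demand: 1071 - 6Pb = -19.8 + 1.2Pb, so Pb = 151.5.
Sellers receive Ps = 151.5 + 33 = 184.5; x' = 1071 − 6·151.5 = 162.
The subsidy expands output by 162 − 129 = 33 past the efficient level; on those units the gap between marginal cost and willingness to pay runs from 0 up to 33.
DWL = ½ × 33 × 33 = 544.5.

Deadweight loss = 544.5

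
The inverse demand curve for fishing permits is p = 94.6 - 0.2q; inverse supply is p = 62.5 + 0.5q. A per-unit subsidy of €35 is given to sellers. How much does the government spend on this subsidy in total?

Pre-subsidy: 94.6 - 0.2q = 62.5 + 0.5q gives q* = 321/7 and p* = 598/7.
With the subsidy, sellers receive ps = pb + 35 for each unit, where pb is the price buyers pay.
On the curves, pb = 94.6 - 0.2q and ps = 62.5 + 0.5q; the wedge ps − pb = 35 gives 62.5 + 0.5q − (94.6 - 0.2q) = 35, so q' = 671/7.
Then pb = 94.6 − 0.2·(671/7) = 528/7 and ps = 62.5 + 0.5·(671/7) = 773/7.
Government outlay = subsidy × quantity = 35 × 671/7 = 3355.

Government cost = €3355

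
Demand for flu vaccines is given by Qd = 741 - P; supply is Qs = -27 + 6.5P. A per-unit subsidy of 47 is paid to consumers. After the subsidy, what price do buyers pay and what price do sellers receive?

Buyers pay 185/3; sellers receive 326/3

Pre-subsidy: 741 - P = -27 + 6.5P gives P* = 102.4, Q* = 638.6.
With the rebate, buyers effectively pay Pb = Ps − 47, where Ps is the price sellers receive.
Demand in terms of Ps becomes Qd = 741 − 1(Ps − 47) = 788 - Ps. Setting this equal to supply: 788 - Ps = -27 + 6.5Ps, so Ps = 326/3.
Buyers pay Pb = 326/3 − 47 = 185/3; Q' = -27 + 6.5·(326/3) = 2038/3.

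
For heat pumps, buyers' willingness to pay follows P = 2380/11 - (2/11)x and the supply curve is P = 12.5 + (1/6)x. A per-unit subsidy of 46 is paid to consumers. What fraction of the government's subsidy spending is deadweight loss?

Pre-subsidy: 2380/11 - (2/11)x = 12.5 + (1/6)x gives x* = 585 and P* = 110.
With the rebate, buyers effectively pay Pb = Ps − 46, where Ps is the price sellers receive.
On the curves, Pb = 2380/11 - (2/11)x and Ps = 12.5 + (1/6)x; the wedge Ps − Pb = 46 gives 12.5 + (1/6)x − (2380/11 - (2/11)x) = 46, so x' = 717.
Then Pb = 2380/11 − (2/11)·717 = 86 and Ps = 12.5 + (1/6)·717 = 132.
ΔCS = ½(585 + 717)(110 − 86) = 15624; ΔPS = ½(585 + 717)(132 − 110) = 14322.
Government spending = 46 × 717 = 32982.
DWL = ½ × 46 × (717 − 585) = 3036; fraction = 3036 / 32982 = 22/239.

DWL / government spending = 22/239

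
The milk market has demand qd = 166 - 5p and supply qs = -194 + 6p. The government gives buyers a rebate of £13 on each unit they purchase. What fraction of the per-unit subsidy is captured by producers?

Producer share = 5/11

Pre-subsidy: 166 - 5p = -194 + 6p gives p* = 360/11, q* = 26/11.
With the rebate, buyers effectively pay pb = ps − 13, where ps is the price sellers receive.
Demand in terms of ps becomes qd = 166 − 5(ps − 13) = 231 - 5ps. Setting this equal to supply: 231 - 5ps = -194 + 6ps, so ps = 425/11.
Buyers pay pb = 425/11 − 13 = 282/11; q' = -194 + 6·(425/11) = 416/11.
Buyers' price falls by p* − pb = 360/11 − 282/11 = 78/11; sellers' price rises by ps − p* = 425/11 − 360/11 = 65/11.
So producers capture (65/11)/13 = 5/11 of each unit of subsidy.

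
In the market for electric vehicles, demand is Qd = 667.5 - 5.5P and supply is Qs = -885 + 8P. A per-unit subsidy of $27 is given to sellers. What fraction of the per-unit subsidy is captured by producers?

Pre-subsidy: 667.5 - 5.5P = -885 + 8P gives P* = 115, Q* = 35.
With the subsidy, sellers receive Ps = Pb + 27 for each unit, where Pb is the price buyers pay.
Supply in terms of Pb becomes Qs = -885 + 8(Pb + 27) = -669 + 8Pb. Setting this equal to demand: 667.5 - 5.5Pb = -669 + 8Pb, so Pb = 99.
Sellers receive Ps = 99 + 27 = 126; Q' = 667.5 − 5.5·99 = 123.
Buyers' price falls by P* − Pb = 115 − 99 = 16; sellers' price rises by Ps − P* = 126 − 115 = 11.
So producers capture 11/27 = 11/27 of each unit of subsidy.

Producer share = 11/27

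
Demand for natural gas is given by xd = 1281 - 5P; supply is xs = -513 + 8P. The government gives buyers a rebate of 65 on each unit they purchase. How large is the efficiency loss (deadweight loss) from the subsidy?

Deadweight loss = 6500

Pre-subsidy: 1281 - 5P = -513 + 8P gives P* = 138, x* = 591.
With the rebate, buyers effectively pay Pb = Ps − 65, where Ps is the price sellers receive.
Demand in terms of Ps becomes xd = 1281 − 5(Ps − 65) = 1606 - 5Ps. Setting this equal to supply: 1606 - 5Ps = -513 + 8Ps, so Ps = 163.
Buyers pay Pb = 163 − 65 = 98; x' = -513 + 8·163 = 791.
The subsidy expands output by 791 − 591 = 200 past the efficient level; on those units the gap between marginal cost and willingness to pay runs from 0 up to 65.
DWL = ½ × 65 × 200 = 6500.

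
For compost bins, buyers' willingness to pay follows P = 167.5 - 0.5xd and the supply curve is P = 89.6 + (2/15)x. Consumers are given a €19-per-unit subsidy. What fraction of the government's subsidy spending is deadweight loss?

DWL / government spending = 5/51

Pre-subsidy: 167.5 - 0.5x = 89.6 + (2/15)x gives x* = 123 and P* = 106.
With the rebate, buyers effectively pay Pb = Ps − 19, where Ps is the price sellers receive.
On the curves, Pb = 167.5 - 0.5x and Ps = 89.6 + (2/15)x; the wedge Ps − Pb = 19 gives 89.6 + (2/15)x − (167.5 - 0.5x) = 19, so x' = 153.
Then Pb = 167.5 − 0.5·153 = 91 and Ps = 89.6 + (2/15)·153 = 110.
ΔCS = ½(123 + 153)(106 − 91) = 2070; ΔPS = ½(123 + 153)(110 − 106) = 552.
Government spending = 19 × 153 = 2907.
DWL = ½ × 19 × (153 − 123) = 285; fraction = 285 / 2907 = 5/51.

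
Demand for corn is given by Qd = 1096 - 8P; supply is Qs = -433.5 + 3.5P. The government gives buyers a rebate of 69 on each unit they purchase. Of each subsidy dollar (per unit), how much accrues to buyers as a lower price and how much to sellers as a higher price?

Buyers gain 21 per unit; sellers gain 48 per unit

Pre-subsidy: 1096 - 8P = -433.5 + 3.5P gives P* = 133, Q* = 32.
With the rebate, buyers effectively pay Pb = Ps − 69, where Ps is the price sellers receive.
Demand in terms of Ps becomes Qd = 1096 − 8(Ps − 69) = 1648 - 8Ps. Setting this equal to supply: 1648 - 8Ps = -433.5 + 3.5Ps, so Ps = 181.
Buyers pay Pb = 181 − 69 = 112; Q' = -433.5 + 3.5·181 = 200.
Buyers' price falls by P* − Pb = 133 − 112 = 21; sellers' price rises by Ps − P* = 181 − 133 = 48.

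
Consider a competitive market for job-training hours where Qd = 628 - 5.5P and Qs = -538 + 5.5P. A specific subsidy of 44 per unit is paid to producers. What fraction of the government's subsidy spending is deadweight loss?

DWL / government spending = 121/332

Pre-subsidy: 628 - 5.5P = -538 + 5.5P gives P* = 106, Q* = 45.
With the subsidy, sellers receive Ps = Pb + 44 for each unit, where Pb is the price buyers pay.
Supply in terms of Pb becomes Qs = -538 + 5.5(Pb + 44) = -296 + 5.5Pb. Setting this equal to demand: 628 - 5.5Pb = -296 + 5.5Pb, so Pb = 84.
Sellers receive Ps = 84 + 44 = 128; Q' = 628 − 5.5·84 = 166.
ΔCS = ½(45 + 166)(106 − 84) = 2321; ΔPS = ½(45 + 166)(128 − 106) = 2321.
Government spending = 44 × 166 = 7304.
DWL = ½ × 44 × (166 − 45) = 2662; fraction = 2662 / 7304 = 121/332.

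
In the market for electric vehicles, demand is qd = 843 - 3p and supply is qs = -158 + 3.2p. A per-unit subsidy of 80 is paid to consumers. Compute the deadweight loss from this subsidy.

Pre-subsidy: 843 - 3p = -158 + 3.2p gives p* = 5005/31, q* = 11118/31.
With the rebate, buyers effectively pay pb = ps − 80, where ps is the price sellers receive.
Demand in terms of ps becomes qd = 843 − 3(ps − 80) = 1083 - 3ps. Setting this equal to supply: 1083 - 3ps = -158 + 3.2ps, so ps = 6205/31.
Buyers pay pb = 6205/31 − 80 = 3725/31; q' = -158 + 3.2·(6205/31) = 14958/31.
The subsidy expands output by 14958/31 − 11118/31 = 3840/31 past the efficient level; on those units the gap between marginal cost and willingness to pay runs from 0 up to 80.
DWL = ½ × 80 × 3840/31 = 153600/31.

Deadweight loss = 153600/31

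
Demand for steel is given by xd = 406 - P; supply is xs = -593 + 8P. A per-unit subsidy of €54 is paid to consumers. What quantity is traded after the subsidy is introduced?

x' = 343

Pre-subsidy: 406 - P = -593 + 8P gives P* = 111, x* = 295.
With the rebate, buyers effectively pay Pb = Ps − 54, where Ps is the price sellers receive.
Demand in terms of Ps becomes xd = 406 − 1(Ps − 54) = 460 - Ps. Setting this equal to supply: 460 - Ps = -593 + 8Ps, so Ps = 117.
Buyers pay Pb = 117 − 54 = 63; x' = -593 + 8·117 = 343.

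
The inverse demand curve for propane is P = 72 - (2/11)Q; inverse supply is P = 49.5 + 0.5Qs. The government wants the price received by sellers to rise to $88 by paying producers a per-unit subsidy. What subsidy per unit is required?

Required subsidy s = $30 per unit

At a seller price of 88, quantity supplied is -99 + 2·88 = 77.
Buyers absorb 77 only when they pay Pb = 72 − (2/11)·77 = 58.
s = Ps − Pb = 88 − 58 = 30.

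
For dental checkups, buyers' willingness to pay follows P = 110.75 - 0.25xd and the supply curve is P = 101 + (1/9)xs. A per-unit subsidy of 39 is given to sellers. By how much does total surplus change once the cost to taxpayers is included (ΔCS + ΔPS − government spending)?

Net change in total surplus = -2106

Pre-subsidy: 110.75 - 0.25x = 101 + (1/9)x gives x* = 27 and P* = 104.
With the subsidy, sellers receive Ps = Pb + 39 for each unit, where Pb is the price buyers pay.
On the curves, Pb = 110.75 - 0.25x and Ps = 101 + (1/9)x; the wedge Ps − Pb = 39 gives 101 + (1/9)x − (110.75 - 0.25x) = 39, so x' = 135.
Then Pb = 110.75 − 0.25·135 = 77 and Ps = 101 + (1/9)·135 = 116.
ΔCS = ½(27 + 135)(104 − 77) = 2187; ΔPS = ½(27 + 135)(116 − 104) = 972.
Government spending = 39 × 135 = 5265.
Net change = 2187 + 972 − 5265 = -2106. The loss equals the DWL triangle ½·39·108.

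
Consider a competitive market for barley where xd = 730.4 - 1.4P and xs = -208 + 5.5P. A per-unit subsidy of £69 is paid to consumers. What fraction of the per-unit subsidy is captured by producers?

Pre-subsidy: 730.4 - 1.4P = -208 + 5.5P gives P* = 136, x* = 540.
With the rebate, buyers effectively pay Pb = Ps − 69, where Ps is the price sellers receive.
Demand in terms of Ps becomes xd = 730.4 − 1.4(Ps − 69) = 827 - 1.4Ps. Setting this equal to supply: 827 - 1.4Ps = -208 + 5.5Ps, so Ps = 150.
Buyers pay Pb = 150 − 69 = 81; x' = -208 + 5.5·150 = 617.
Buyers' price falls by P* − Pb = 136 − 81 = 55; sellers' price rises by Ps − P* = 150 − 136 = 14.
So producers capture 14/69 = 14/69 of each unit of subsidy.

Producer share = 14/69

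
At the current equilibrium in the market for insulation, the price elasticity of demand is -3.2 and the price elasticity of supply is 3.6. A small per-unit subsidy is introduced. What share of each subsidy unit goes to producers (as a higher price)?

For a small subsidy around the equilibrium, the benefit split depends on the relative slopes, which at a point are proportional to the elasticities.
Buyer share = εs/(εs + |εd|) = 3.6/(3.6 + 3.2) = 9/17; seller share = |εd|/(εs + |εd|) = 8/17.
So producers capture 8/17 of the subsidy.

Producer share = 8/17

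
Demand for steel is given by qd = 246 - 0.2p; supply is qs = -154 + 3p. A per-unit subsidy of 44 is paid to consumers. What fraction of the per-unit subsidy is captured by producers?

Pre-subsidy: 246 - 0.2p = -154 + 3p gives p* = 125, q* = 221.
With the rebate, buyers effectively pay pb = ps − 44, where ps is the price sellers receive.
Demand in terms of ps becomes qd = 246 − 0.2(ps − 44) = 254.8 - 0.2ps. Setting this equal to supply: 254.8 - 0.2ps = -154 + 3ps, so ps = 127.75.
Buyers pay pb = 127.75 − 44 = 83.75; q' = -154 + 3·127.75 = 229.25.
Buyers' price falls by p* − pb = 125 − 83.75 = 41.25; sellers' price rises by ps − p* = 127.75 − 125 = 2.75.
So producers capture 2.75/44 = 0.0625 of each unit of subsidy.

Producer share = 0.0625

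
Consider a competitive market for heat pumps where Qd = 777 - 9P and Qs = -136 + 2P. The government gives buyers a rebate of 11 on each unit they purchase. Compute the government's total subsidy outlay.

Government cost = 528

Pre-subsidy: 777 - 9P = -136 + 2P gives P* = 83, Q* = 30.
With the rebate, buyers effectively pay Pb = Ps − 11, where Ps is the price sellers receive.
Demand in terms of Ps becomes Qd = 777 − 9(Ps − 11) = 876 - 9Ps. Setting this equal to supply: 876 - 9Ps = -136 + 2Ps, so Ps = 92.
Buyers pay Pb = 92 − 11 = 81; Q' = -136 + 2·92 = 48.
Government outlay = subsidy × quantity = 11 × 48 = 528.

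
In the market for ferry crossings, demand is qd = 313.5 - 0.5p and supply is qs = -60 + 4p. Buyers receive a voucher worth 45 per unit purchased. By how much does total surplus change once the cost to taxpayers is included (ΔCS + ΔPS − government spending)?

Net change in total surplus = -450

Pre-subsidy: 313.5 - 0.5p = -60 + 4p gives p* = 83, q* = 272.
With the rebate, buyers effectively pay pb = ps − 45, where ps is the price sellers receive.
Demand in terms of ps becomes qd = 313.5 − 0.5(ps − 45) = 336 - 0.5ps. Setting this equal to supply: 336 - 0.5ps = -60 + 4ps, so ps = 88.
Buyers pay pb = 88 − 45 = 43; q' = -60 + 4·88 = 292.
ΔCS = ½(272 + 292)(83 − 43) = 11280; ΔPS = ½(272 + 292)(88 − 83) = 1410.
Government spending = 45 × 292 = 13140.
Net change = 11280 + 1410 − 13140 = -450. The loss equals the DWL triangle ½·45·20.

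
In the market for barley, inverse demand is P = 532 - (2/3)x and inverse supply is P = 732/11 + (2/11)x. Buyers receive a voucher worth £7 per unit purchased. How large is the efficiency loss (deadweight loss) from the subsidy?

Pre-subsidy: 532 - (2/3)x = 732/11 + (2/11)x gives x* = 3840/7 and P* = 1164/7.
With the rebate, buyers effectively pay Pb = Ps − 7, where Ps is the price sellers receive.
On the curves, Pb = 532 - (2/3)x and Ps = 732/11 + (2/11)x; the wedge Ps − Pb = 7 gives 732/11 + (2/11)x − (532 - (2/3)x) = 7, so x' = 15591/28.
Then Pb = 532 − (2/3)·(15591/28) = 2251/14 and Ps = 732/11 + (2/11)·(15591/28) = 2349/14.
The subsidy expands output by 15591/28 − 3840/7 = 8.25 past the efficient level; on those units the gap between marginal cost and willingness to pay runs from 0 up to 7.
DWL = ½ × 7 × 8.25 = 28.875.

Deadweight loss = £28.875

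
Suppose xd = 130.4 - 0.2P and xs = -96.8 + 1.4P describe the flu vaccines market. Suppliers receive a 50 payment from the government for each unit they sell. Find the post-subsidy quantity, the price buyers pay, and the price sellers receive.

Pre-subsidy: 130.4 - 0.2P = -96.8 + 1.4P gives P* = 142, x* = 102.
With the subsidy, sellers receive Ps = Pb + 50 for each unit, where Pb is the price buyers pay.
Supply in terms of Pb becomes xs = -96.8 + 1.4(Pb + 50) = -26.8 + 1.4Pb. Setting this equal to demand: 130.4 - 0.2Pb = -26.8 + 1.4Pb, so Pb = 98.25.
Sellers receive Ps = 98.25 + 50 = 148.25; x' = 130.4 − 0.2·98.25 = 110.75.

x' = 110.75; buyers pay 98.25; sellers receive 148.25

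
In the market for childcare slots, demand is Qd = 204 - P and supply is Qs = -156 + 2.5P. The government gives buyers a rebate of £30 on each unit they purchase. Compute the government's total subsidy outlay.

Pre-subsidy: 204 - P = -156 + 2.5P gives P* = 720/7, Q* = 708/7.
With the rebate, buyers effectively pay Pb = Ps − 30, where Ps is the price sellers receive.
Demand in terms of Ps becomes Qd = 204 − 1(Ps − 30) = 234 - Ps. Setting this equal to supply: 234 - Ps = -156 + 2.5Ps, so Ps = 780/7.
Buyers pay Pb = 780/7 − 30 = 570/7; Q' = -156 + 2.5·(780/7) = 858/7.
Government outlay = subsidy × quantity = 30 × 858/7 = 25740/7.

Government cost = 25740/7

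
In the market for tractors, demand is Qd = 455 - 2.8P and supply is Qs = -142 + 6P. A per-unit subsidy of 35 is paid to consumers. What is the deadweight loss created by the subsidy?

Deadweight loss = 25725/22

Pre-subsidy: 455 - 2.8P = -142 + 6P gives P* = 2985/44, Q* = 5831/22.
With the rebate, buyers effectively pay Pb = Ps − 35, where Ps is the price sellers receive.
Demand in terms of Ps becomes Qd = 455 − 2.8(Ps − 35) = 553 - 2.8Ps. Setting this equal to supply: 553 - 2.8Ps = -142 + 6Ps, so Ps = 3475/44.
Buyers pay Pb = 3475/44 − 35 = 1935/44; Q' = -142 + 6·(3475/44) = 7301/22.
The subsidy expands output by 7301/22 − 5831/22 = 735/11 past the efficient level; on those units the gap between marginal cost and willingness to pay runs from 0 up to 35.
DWL = ½ × 35 × 735/11 = 25725/22.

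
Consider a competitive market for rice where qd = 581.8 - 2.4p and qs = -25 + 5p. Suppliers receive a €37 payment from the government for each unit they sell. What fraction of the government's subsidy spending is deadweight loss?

Pre-subsidy: 581.8 - 2.4p = -25 + 5p gives p* = 82, q* = 385.
With the subsidy, sellers receive ps = pb + 37 for each unit, where pb is the price buyers pay.
Supply in terms of pb becomes qs = -25 + 5(pb + 37) = 160 + 5pb. Setting this equal to demand: 581.8 - 2.4pb = 160 + 5pb, so pb = 57.
Sellers receive ps = 57 + 37 = 94; q' = 581.8 − 2.4·57 = 445.
ΔCS = ½(385 + 445)(82 − 57) = 10375; ΔPS = ½(385 + 445)(94 − 82) = 4980.
Government spending = 37 × 445 = 16465.
DWL = ½ × 37 × (445 − 385) = 1110; fraction = 1110 / 16465 = 6/89.

DWL / government spending = 6/89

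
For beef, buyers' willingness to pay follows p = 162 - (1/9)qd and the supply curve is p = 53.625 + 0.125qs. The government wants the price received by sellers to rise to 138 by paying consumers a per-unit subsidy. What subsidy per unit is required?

Required subsidy s = 51 per unit

At a seller price of 138, quantity supplied is -429 + 8·138 = 675.
Buyers absorb 675 only when they pay pb = 162 − (1/9)·675 = 87.
s = ps − pb = 138 − 87 = 51.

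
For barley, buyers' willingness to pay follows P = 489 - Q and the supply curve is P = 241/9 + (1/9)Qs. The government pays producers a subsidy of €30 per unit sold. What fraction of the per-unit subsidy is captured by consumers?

Consumer share = 0.9

Pre-subsidy: 489 - Q = 241/9 + (1/9)Q gives Q* = 416 and P* = 73.
With the subsidy, sellers receive Ps = Pb + 30 for each unit, where Pb is the price buyers pay.
On the curves, Pb = 489 - Q and Ps = 241/9 + (1/9)Q; the wedge Ps − Pb = 30 gives 241/9 + (1/9)Q − (489 - Q) = 30, so Q' = 443.
Then Pb = 489 − 1·443 = 46 and Ps = 241/9 + (1/9)·443 = 76.
Buyers' price falls by P* − Pb = 73 − 46 = 27; sellers' price rises by Ps − P* = 76 − 73 = 3.
So consumers capture 27/30 = 0.9 of each unit of subsidy.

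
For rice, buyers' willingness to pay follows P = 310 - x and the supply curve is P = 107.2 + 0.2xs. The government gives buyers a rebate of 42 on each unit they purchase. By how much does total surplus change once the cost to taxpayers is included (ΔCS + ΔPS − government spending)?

Pre-subsidy: 310 - x = 107.2 + 0.2x gives x* = 169 and P* = 141.
With the rebate, buyers effectively pay Pb = Ps − 42, where Ps is the price sellers receive.
On the curves, Pb = 310 - x and Ps = 107.2 + 0.2x; the wedge Ps − Pb = 42 gives 107.2 + 0.2x − (310 - x) = 42, so x' = 204.
Then Pb = 310 − 1·204 = 106 and Ps = 107.2 + 0.2·204 = 148.
ΔCS = ½(169 + 204)(141 − 106) = 6527.5; ΔPS = ½(169 + 204)(148 − 141) = 1305.5.
Government spending = 42 × 204 = 8568.
Net change = 6527.5 + 1305.5 − 8568 = -735. The loss equals the DWL triangle ½·42·35.

Net change in total surplus = -735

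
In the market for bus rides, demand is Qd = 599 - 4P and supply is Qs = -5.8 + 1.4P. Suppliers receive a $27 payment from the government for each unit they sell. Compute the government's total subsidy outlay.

Pre-subsidy: 599 - 4P = -5.8 + 1.4P gives P* = 112, Q* = 151.
With the subsidy, sellers receive Ps = Pb + 27 for each unit, where Pb is the price buyers pay.
Supply in terms of Pb becomes Qs = -5.8 + 1.4(Pb + 27) = 32 + 1.4Pb. Setting this equal to demand: 599 - 4Pb = 32 + 1.4Pb, so Pb = 105.
Sellers receive Ps = 105 + 27 = 132; Q' = 599 − 4·105 = 179.
Government outlay = subsidy × quantity = 27 × 179 = 4833.

Government cost = $4833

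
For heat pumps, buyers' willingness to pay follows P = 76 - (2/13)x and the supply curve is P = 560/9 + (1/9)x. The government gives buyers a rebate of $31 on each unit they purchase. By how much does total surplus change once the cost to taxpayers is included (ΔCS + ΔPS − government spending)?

Net change in total surplus = -$1813.5

Pre-subsidy: 76 - (2/13)x = 560/9 + (1/9)x gives x* = 52 and P* = 68.
With the rebate, buyers effectively pay Pb = Ps − 31, where Ps is the price sellers receive.
On the curves, Pb = 76 - (2/13)x and Ps = 560/9 + (1/9)x; the wedge Ps − Pb = 31 gives 560/9 + (1/9)x − (76 - (2/13)x) = 31, so x' = 169.
Then Pb = 76 − (2/13)·169 = 50 and Ps = 560/9 + (1/9)·169 = 81.
ΔCS = ½(52 + 169)(68 − 50) = 1989; ΔPS = ½(52 + 169)(81 − 68) = 1436.5.
Government spending = 31 × 169 = 5239.
Net change = 1989 + 1436.5 − 5239 = -1813.5. The loss equals the DWL triangle ½·31·117.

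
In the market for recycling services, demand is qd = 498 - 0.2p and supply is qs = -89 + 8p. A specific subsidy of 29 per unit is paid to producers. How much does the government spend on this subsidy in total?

Government cost = 581827/41

Pre-subsidy: 498 - 0.2p = -89 + 8p gives p* = 2935/41, q* = 19831/41.
With the subsidy, sellers receive ps = pb + 29 for each unit, where pb is the price buyers pay.
Supply in terms of pb becomes qs = -89 + 8(pb + 29) = 143 + 8pb. Setting this equal to demand: 498 - 0.2pb = 143 + 8pb, so pb = 1775/41.
Sellers receive ps = 1775/41 + 29 = 2964/41; q' = 498 − 0.2·(1775/41) = 20063/41.
Government outlay = subsidy × quantity = 29 × 20063/41 = 581827/41.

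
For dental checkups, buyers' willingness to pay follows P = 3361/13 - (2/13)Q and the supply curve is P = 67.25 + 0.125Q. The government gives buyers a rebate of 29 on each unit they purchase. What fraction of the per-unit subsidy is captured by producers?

Pre-subsidy: 3361/13 - (2/13)Q = 67.25 + 0.125Q gives Q* = 686 and P* = 153.
With the rebate, buyers effectively pay Pb = Ps − 29, where Ps is the price sellers receive.
On the curves, Pb = 3361/13 - (2/13)Q and Ps = 67.25 + 0.125Q; the wedge Ps − Pb = 29 gives 67.25 + 0.125Q − (3361/13 - (2/13)Q) = 29, so Q' = 790.
Then Pb = 3361/13 − (2/13)·790 = 137 and Ps = 67.25 + 0.125·790 = 166.
Buyers' price falls by P* − Pb = 153 − 137 = 16; sellers' price rises by Ps − P* = 166 − 153 = 13.
So producers capture 13/29 = 13/29 of each unit of subsidy.

Producer share = 13/29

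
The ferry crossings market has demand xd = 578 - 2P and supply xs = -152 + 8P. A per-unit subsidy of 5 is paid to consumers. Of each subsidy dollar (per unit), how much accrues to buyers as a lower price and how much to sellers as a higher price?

Pre-subsidy: 578 - 2P = -152 + 8P gives P* = 73, x* = 432.
With the rebate, buyers effectively pay Pb = Ps − 5, where Ps is the price sellers receive.
Demand in terms of Ps becomes xd = 578 − 2(Ps − 5) = 588 - 2Ps. Setting this equal to supply: 588 - 2Ps = -152 + 8Ps, so Ps = 74.
Buyers pay Pb = 74 − 5 = 69; x' = -152 + 8·74 = 440.
Buyers' price falls by P* − Pb = 73 − 69 = 4; sellers' price rises by Ps − P* = 74 − 73 = 1.

Buyers gain 4 per unit; sellers gain 1 per unit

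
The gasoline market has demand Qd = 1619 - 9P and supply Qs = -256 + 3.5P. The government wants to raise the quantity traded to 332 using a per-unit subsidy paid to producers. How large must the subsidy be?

Required subsidy s = 25 per unit

At Q = 332, invert demand for the buyer price: Pb = (1619 − 332)/9 = 143; invert supply for the seller price: Ps = (332 − (-256))/3.5 = 168.
The subsidy must fill the gap: s = Ps − Pb = 168 − 143 = 25.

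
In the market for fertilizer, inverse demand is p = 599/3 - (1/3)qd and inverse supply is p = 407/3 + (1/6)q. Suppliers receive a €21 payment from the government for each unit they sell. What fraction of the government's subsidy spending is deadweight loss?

DWL / government spending = 21/170

Pre-subsidy: 599/3 - (1/3)q = 407/3 + (1/6)q gives q* = 128 and p* = 157.
With the subsidy, sellers receive ps = pb + 21 for each unit, where pb is the price buyers pay.
On the curves, pb = 599/3 - (1/3)q and ps = 407/3 + (1/6)q; the wedge ps − pb = 21 gives 407/3 + (1/6)q − (599/3 - (1/3)q) = 21, so q' = 170.
Then pb = 599/3 − (1/3)·170 = 143 and ps = 407/3 + (1/6)·170 = 164.
ΔCS = ½(128 + 170)(157 − 143) = 2086; ΔPS = ½(128 + 170)(164 − 157) = 1043.
Government spending = 21 × 170 = 3570.
DWL = ½ × 21 × (170 − 128) = 441; fraction = 441 / 3570 = 21/170.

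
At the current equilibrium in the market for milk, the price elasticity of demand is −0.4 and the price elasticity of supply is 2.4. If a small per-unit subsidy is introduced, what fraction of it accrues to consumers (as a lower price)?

For a small subsidy around the equilibrium, the benefit split depends on the relative slopes, which at a point are proportional to the elasticities.
Buyer share = εs/(εs + |εd|) = 2.4/(2.4 + 0.4) = 6/7; seller share = |εd|/(εs + |εd|) = 1/7.

Consumer share = 6/7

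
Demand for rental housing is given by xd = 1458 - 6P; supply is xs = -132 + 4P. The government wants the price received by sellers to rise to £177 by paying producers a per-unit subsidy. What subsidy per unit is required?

At a seller price of 177, quantity supplied is -132 + 4·177 = 576.
Buyers absorb 576 only when they pay Pb with 1458 − 6·Pb = 576, i.e. Pb = 147.
s = Ps − Pb = 177 − 147 = 30.

Required subsidy s = £30 per unit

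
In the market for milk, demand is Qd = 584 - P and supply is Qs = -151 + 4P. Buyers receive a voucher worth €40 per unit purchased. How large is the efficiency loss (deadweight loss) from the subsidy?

Deadweight loss = €640

Pre-subsidy: 584 - P = -151 + 4P gives P* = 147, Q* = 437.
With the rebate, buyers effectively pay Pb = Ps − 40, where Ps is the price sellers receive.
Demand in terms of Ps becomes Qd = 584 − 1(Ps − 40) = 624 - Ps. Setting this equal to supply: 624 - Ps = -151 + 4Ps, so Ps = 155.
Buyers pay Pb = 155 − 40 = 115; Q' = -151 + 4·155 = 469.
The subsidy expands output by 469 − 437 = 32 past the efficient level; on those units the gap between marginal cost and willingness to pay runs from 0 up to 40.
DWL = ½ × 40 × 32 = 640.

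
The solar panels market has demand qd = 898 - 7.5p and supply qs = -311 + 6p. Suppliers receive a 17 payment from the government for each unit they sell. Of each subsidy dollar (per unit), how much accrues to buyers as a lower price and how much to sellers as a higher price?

Pre-subsidy: 898 - 7.5p = -311 + 6p gives p* = 806/9, q* = 679/3.
With the subsidy, sellers receive ps = pb + 17 for each unit, where pb is the price buyers pay.
Supply in terms of pb becomes qs = -311 + 6(pb + 17) = -209 + 6pb. Setting this equal to demand: 898 - 7.5pb = -209 + 6pb, so pb = 82.
Sellers receive ps = 82 + 17 = 99; q' = 898 − 7.5·82 = 283.
Buyers' price falls by p* − pb = 806/9 − 82 = 68/9; sellers' price rises by ps − p* = 99 − 806/9 = 85/9.

Buyers gain 68/9 per unit; sellers gain 85/9 per unit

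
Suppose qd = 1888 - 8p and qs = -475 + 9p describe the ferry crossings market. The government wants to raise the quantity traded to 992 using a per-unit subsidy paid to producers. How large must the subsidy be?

At q = 992, invert demand for the buyer price: pb = (1888 − 992)/8 = 112; invert supply for the seller price: ps = (992 − (-475))/9 = 163.
The subsidy must fill the gap: s = ps − pb = 163 − 112 = 51.

Required subsidy s = 51 per unit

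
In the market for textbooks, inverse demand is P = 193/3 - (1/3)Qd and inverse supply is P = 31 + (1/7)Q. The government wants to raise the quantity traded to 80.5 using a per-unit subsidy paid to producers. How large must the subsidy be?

Required subsidy s = 5 per unit

At Q = 80.5, from the demand curve buyers pay Pb = 193/3 − (1/3)·80.5 = 37.5; from the supply curve sellers need Ps = 31 + (1/7)·80.5 = 42.5.
The subsidy must fill the gap: s = Ps − Pb = 42.5 − 37.5 = 5.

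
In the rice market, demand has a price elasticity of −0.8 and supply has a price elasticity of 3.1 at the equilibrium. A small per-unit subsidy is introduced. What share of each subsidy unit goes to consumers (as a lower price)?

For a small subsidy around the equilibrium, the benefit split depends on the relative slopes, which at a point are proportional to the elasticities.
Buyer share = εs/(εs + |εd|) = 3.1/(3.1 + 0.8) = 31/39; seller share = |εd|/(εs + |εd|) = 8/39.

Consumer share = 31/39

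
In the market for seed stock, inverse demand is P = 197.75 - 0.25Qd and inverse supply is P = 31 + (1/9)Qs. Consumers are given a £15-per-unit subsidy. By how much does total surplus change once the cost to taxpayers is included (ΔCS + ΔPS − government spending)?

Net change in total surplus = -4050/13

Pre-subsidy: 197.75 - 0.25Q = 31 + (1/9)Q gives Q* = 6003/13 and P* = 1070/13.
With the rebate, buyers effectively pay Pb = Ps − 15, where Ps is the price sellers receive.
On the curves, Pb = 197.75 - 0.25Q and Ps = 31 + (1/9)Q; the wedge Ps − Pb = 15 gives 31 + (1/9)Q − (197.75 - 0.25Q) = 15, so Q' = 6543/13.
Then Pb = 197.75 − 0.25·(6543/13) = 935/13 and Ps = 31 + (1/9)·(6543/13) = 1130/13.
ΔCS = ½(6003/13 + 6543/13)(1070/13 − 935/13) = 846855/169; ΔPS = ½(6003/13 + 6543/13)(1130/13 − 1070/13) = 376380/169.
Government spending = 15 × 6543/13 = 98145/13.
Net change = 846855/169 + 376380/169 − 98145/13 = -4050/13. The loss equals the DWL triangle ½·15·540/13.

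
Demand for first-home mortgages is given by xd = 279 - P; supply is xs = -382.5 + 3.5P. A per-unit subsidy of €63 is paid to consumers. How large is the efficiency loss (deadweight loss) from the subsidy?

Pre-subsidy: 279 - P = -382.5 + 3.5P gives P* = 147, x* = 132.
With the rebate, buyers effectively pay Pb = Ps − 63, where Ps is the price sellers receive.
Demand in terms of Ps becomes xd = 279 − 1(Ps − 63) = 342 - Ps. Setting this equal to supply: 342 - Ps = -382.5 + 3.5Ps, so Ps = 161.
Buyers pay Pb = 161 − 63 = 98; x' = -382.5 + 3.5·161 = 181.
The subsidy expands output by 181 − 132 = 49 past the efficient level; on those units the gap between marginal cost and willingness to pay runs from 0 up to 63.
DWL = ½ × 63 × 49 = 1543.5.

Deadweight loss = €1543.5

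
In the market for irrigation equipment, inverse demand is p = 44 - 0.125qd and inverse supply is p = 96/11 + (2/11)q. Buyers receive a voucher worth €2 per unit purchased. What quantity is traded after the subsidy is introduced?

Pre-subsidy: 44 - 0.125q = 96/11 + (2/11)q gives q* = 3104/27 and p* = 800/27.
With the rebate, buyers effectively pay pb = ps − 2, where ps is the price sellers receive.
On the curves, pb = 44 - 0.125q and ps = 96/11 + (2/11)q; the wedge ps − pb = 2 gives 96/11 + (2/11)q − (44 - 0.125q) = 2, so q' = 3280/27.
Then pb = 44 − 0.125·(3280/27) = 778/27 and ps = 96/11 + (2/11)·(3280/27) = 832/27.

q' = 3280/27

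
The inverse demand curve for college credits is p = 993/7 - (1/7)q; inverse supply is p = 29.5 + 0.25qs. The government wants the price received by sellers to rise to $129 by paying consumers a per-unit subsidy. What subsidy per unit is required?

At a seller price of 129, quantity supplied is -118 + 4·129 = 398.
Buyers absorb 398 only when they pay pb = 993/7 − (1/7)·398 = 85.
s = ps − pb = 129 − 85 = 44.

Required subsidy s = $44 per unit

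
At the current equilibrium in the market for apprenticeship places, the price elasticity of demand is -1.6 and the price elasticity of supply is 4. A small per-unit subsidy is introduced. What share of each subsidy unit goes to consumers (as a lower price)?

Consumer share = 5/7

For a small subsidy around the equilibrium, the benefit split depends on the relative slopes, which at a point are proportional to the elasticities.
Buyer share = εs/(εs + |εd|) = 4/(4 + 1.6) = 5/7; seller share = |εd|/(εs + |εd|) = 2/7.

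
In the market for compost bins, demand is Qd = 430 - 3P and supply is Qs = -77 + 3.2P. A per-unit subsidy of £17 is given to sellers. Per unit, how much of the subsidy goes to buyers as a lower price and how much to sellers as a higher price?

Pre-subsidy: 430 - 3P = -77 + 3.2P gives P* = 2535/31, Q* = 5725/31.
With the subsidy, sellers receive Ps = Pb + 17 for each unit, where Pb is the price buyers pay.
Supply in terms of Pb becomes Qs = -77 + 3.2(Pb + 17) = -22.6 + 3.2Pb. Setting this equal to demand: 430 - 3Pb = -22.6 + 3.2Pb, so Pb = 73.
Sellers receive Ps = 73 + 17 = 90; Q' = 430 − 3·73 = 211.
Buyers' price falls by P* − Pb = 2535/31 − 73 = 272/31; sellers' price rises by Ps − P* = 90 − 2535/31 = 255/31.

Buyers gain 272/31 per unit; sellers gain 255/31 per unit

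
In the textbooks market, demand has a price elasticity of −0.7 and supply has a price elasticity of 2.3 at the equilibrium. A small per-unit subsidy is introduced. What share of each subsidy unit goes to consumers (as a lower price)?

For a small subsidy around the equilibrium, the benefit split depends on the relative slopes, which at a point are proportional to the elasticities.
Buyer share = εs/(εs + |εd|) = 2.3/(2.3 + 0.7) = 23/30; seller share = |εd|/(εs + |εd|) = 7/30.

Consumer share = 23/30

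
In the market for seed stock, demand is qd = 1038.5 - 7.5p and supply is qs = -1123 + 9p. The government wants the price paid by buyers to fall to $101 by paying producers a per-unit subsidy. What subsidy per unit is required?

Required subsidy s = $55 per unit

At a buyer price of 101, quantity demanded is 1038.5 − 7.5·101 = 281.
Sellers supply 281 only when they receive ps with -1123 + 9·ps = 281, i.e. ps = 156.
s = ps − pb = 156 − 101 = 55.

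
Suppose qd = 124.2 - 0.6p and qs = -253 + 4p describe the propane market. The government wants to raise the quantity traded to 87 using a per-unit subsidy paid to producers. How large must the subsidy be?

At q = 87, invert demand for the buyer price: pb = (124.2 − 87)/0.6 = 62; invert supply for the seller price: ps = (87 − (-253))/4 = 85.
The subsidy must fill the gap: s = ps − pb = 85 − 62 = 23.

Required subsidy s = 23 per unit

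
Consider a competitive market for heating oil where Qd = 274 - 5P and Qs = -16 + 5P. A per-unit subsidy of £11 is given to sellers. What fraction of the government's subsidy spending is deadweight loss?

Pre-subsidy: 274 - 5P = -16 + 5P gives P* = 29, Q* = 129.
With the subsidy, sellers receive Ps = Pb + 11 for each unit, where Pb is the price buyers pay.
Supply in terms of Pb becomes Qs = -16 + 5(Pb + 11) = 39 + 5Pb. Setting this equal to demand: 274 - 5Pb = 39 + 5Pb, so Pb = 23.5.
Sellers receive Ps = 23.5 + 11 = 34.5; Q' = 274 − 5·23.5 = 156.5.
ΔCS = ½(129 + 156.5)(29 − 23.5) = 785.125; ΔPS = ½(129 + 156.5)(34.5 − 29) = 785.125.
Government spending = 11 × 156.5 = 1721.5.
DWL = ½ × 11 × (156.5 − 129) = 151.25; fraction = 151.25 / 1721.5 = 55/626.

DWL / government spending = 55/626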